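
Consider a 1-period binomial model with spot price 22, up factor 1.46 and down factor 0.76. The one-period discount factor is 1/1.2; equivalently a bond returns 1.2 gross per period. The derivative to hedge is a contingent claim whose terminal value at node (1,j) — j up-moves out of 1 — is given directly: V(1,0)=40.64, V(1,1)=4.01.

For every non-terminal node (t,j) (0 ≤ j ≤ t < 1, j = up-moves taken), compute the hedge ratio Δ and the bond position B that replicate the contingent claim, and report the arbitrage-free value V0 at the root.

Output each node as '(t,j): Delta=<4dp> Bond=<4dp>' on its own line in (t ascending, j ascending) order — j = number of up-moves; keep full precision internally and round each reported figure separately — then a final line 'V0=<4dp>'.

(0,0): Delta=-2.3786 Bond=67.0081
V0=14.6795

Risk-neutral probability p* = (R−d)/(u−d) = (1.2−0.76)/(1.46−0.76) = 0.6286.
Terminal payoffs: V(1,0)=40.6400, V(1,1)=4.0100
(0,0): S=22.0000. Δ = (V_up−V_dn)/(S_up−S_dn) = (4.0100−40.6400)/(32.1200−16.7200) = -2.3786. V = [p*·4.0100 + (1−p*)·40.6400]/1.2 = 14.6795. B = V − Δ·S = 67.0081.
The time-0 hedge costs 14.6795, which is the no-arbitrage price.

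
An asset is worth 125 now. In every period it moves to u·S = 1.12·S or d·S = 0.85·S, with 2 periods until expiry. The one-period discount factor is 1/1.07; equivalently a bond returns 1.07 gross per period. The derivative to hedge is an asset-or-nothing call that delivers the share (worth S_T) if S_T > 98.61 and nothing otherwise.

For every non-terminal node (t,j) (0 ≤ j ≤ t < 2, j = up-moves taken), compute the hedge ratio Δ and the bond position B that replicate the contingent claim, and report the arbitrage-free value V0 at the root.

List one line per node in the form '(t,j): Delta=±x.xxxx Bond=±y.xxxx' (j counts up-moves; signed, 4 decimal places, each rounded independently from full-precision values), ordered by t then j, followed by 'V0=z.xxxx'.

Since d<R<u, set p* = (R−d)/(u−d) = 0.8148; price each node as the discounted p*-expectation of its children.
Payoff layer (t=2): V(2,0)=0.0000, V(2,1)=119.0000, V(2,2)=156.8000
  t=1,j=0: stock 106.2500 → up 119.0000 (V=119.0000), down 90.3125 (V=0.0000). Price 90.6196; hedge Δ=4.1481, bond B=-350.1211.
  t=1,j=1: stock 140.0000 → up 156.8000 (V=156.8000), down 119.0000 (V=119.0000). Price 140.0000; hedge Δ=1.0000, bond B=0.0000.
  t=0,j=0: stock 125.0000 → up 140.0000 (V=140.0000), down 106.2500 (V=90.6196). Price 122.2948; hedge Δ=1.4631, bond B=-60.5956.
Self-financing check: at every node Δ·S+B equals the discounted successor values.

(0,0): Delta=1.4631 Bond=-60.5956
(1,0): Delta=4.1481 Bond=-350.1211
(1,1): Delta=1.0000 Bond=0.0000
V0=122.2948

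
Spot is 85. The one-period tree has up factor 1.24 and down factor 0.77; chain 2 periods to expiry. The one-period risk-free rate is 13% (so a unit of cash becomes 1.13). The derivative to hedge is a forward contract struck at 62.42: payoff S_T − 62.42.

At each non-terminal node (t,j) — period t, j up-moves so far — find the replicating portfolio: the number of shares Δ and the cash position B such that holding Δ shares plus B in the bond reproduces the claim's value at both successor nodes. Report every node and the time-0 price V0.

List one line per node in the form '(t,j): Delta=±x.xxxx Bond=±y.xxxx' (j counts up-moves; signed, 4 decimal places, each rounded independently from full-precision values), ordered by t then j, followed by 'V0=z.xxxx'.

(0,0): Delta=1.0000 Bond=-48.8840
(1,0): Delta=1.0000 Bond=-55.2389
(1,1): Delta=1.0000 Bond=-55.2389
V0=36.1160

Under the risk-neutral measure, an up-move has probability p* = (R−d)/(u−d) = 0.7660 and values discount at R = 1.13.
At expiry t=2: V(2,0)=-12.0235, V(2,1)=18.7380, V(2,2)=68.2760
  t=1,j=0: stock 65.4500 → up 81.1580 (V=18.7380), down 50.3965 (V=-12.0235). Price 10.2111; hedge Δ=1.0000, bond B=-55.2389.
  t=1,j=1: stock 105.4000 → up 130.6960 (V=68.2760), down 81.1580 (V=18.7380). Price 50.1611; hedge Δ=1.0000, bond B=-55.2389.
  t=0,j=0: stock 85.0000 → up 105.4000 (V=50.1611), down 65.4500 (V=10.2111). Price 36.1160; hedge Δ=1.0000, bond B=-48.8840.
Self-financing check: at every node Δ·S+B equals the discounted successor values.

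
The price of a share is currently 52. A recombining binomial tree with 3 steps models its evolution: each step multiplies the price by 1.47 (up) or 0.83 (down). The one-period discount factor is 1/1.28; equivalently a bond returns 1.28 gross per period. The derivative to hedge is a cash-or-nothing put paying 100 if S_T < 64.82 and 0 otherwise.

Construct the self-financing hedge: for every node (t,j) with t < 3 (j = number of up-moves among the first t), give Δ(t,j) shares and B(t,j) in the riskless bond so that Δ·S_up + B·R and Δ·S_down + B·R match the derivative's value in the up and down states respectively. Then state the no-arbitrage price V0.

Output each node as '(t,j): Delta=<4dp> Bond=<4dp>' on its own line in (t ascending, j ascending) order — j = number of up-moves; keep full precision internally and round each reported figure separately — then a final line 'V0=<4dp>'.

(0,0): Delta=-0.7657 Bond=49.9265
(1,0): Delta=-1.9887 Bond=116.6910
(1,1): Delta=-0.4741 Bond=41.6189
(2,0): Delta=0.0000 Bond=78.1250
(2,1): Delta=-2.4628 Bond=179.4434
(2,2): Delta=0.0000 Bond=0.0000
V0=10.1125

Under the risk-neutral measure, an up-move has probability p* = (R−d)/(u−d) = 0.7031 and values discount at R = 1.28.
At expiry t=3: V(3,0)=100.0000, V(3,1)=100.0000, V(3,2)=0.0000, V(3,3)=0.0000
  t=2,j=0: stock 35.8228 → up 52.6595 (V=100.0000), down 29.7329 (V=100.0000). Price 78.1250; hedge Δ=0.0000, bond B=78.1250.
  t=2,j=1: stock 63.4452 → up 93.2644 (V=0.0000), down 52.6595 (V=100.0000). Price 23.1934; hedge Δ=-2.4628, bond B=179.4434.
  t=2,j=2: stock 112.3668 → up 165.1792 (V=0.0000), down 93.2644 (V=0.0000). Price 0.0000; hedge Δ=0.0000, bond B=0.0000.
  t=1,j=0: stock 43.1600 → up 63.4452 (V=23.1934), down 35.8228 (V=78.1250). Price 30.8603; hedge Δ=-1.9887, bond B=116.6910.
  t=1,j=1: stock 76.4400 → up 112.3668 (V=0.0000), down 63.4452 (V=23.1934). Price 5.3793; hedge Δ=-0.4741, bond B=41.6189.
  t=0,j=0: stock 52.0000 → up 76.4400 (V=5.3793), down 43.1600 (V=30.8603). Price 10.1125; hedge Δ=-0.7657, bond B=49.9265.
Each (Δ,B) replicates both successor values, so the strategy is self-financing and V0 is arbitrage-free.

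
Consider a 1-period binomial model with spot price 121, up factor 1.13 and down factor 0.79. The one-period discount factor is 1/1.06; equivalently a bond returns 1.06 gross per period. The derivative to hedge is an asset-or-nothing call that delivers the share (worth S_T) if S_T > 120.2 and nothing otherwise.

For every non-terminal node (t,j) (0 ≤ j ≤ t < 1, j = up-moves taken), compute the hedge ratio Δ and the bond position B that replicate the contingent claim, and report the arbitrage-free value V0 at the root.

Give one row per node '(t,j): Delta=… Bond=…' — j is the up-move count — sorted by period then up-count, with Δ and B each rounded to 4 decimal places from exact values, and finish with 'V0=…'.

Under the risk-neutral measure, an up-move has probability p* = (R−d)/(u−d) = 0.7941 and values discount at R = 1.06.
Terminal payoffs: V(1,0)=0.0000, V(1,1)=136.7300
(0,0): S=121.0000. Δ = (V_up−V_dn)/(S_up−S_dn) = (136.7300−0.0000)/(136.7300−95.5900) = 3.3235. V = [p*·136.7300 + (1−p*)·0.0000]/1.06 = 102.4337. B = V − Δ·S = -299.7134.
Each (Δ,B) replicates both successor values, so the strategy is self-financing and V0 is arbitrage-free.

(0,0): Delta=3.3235 Bond=-299.7134
V0=102.4337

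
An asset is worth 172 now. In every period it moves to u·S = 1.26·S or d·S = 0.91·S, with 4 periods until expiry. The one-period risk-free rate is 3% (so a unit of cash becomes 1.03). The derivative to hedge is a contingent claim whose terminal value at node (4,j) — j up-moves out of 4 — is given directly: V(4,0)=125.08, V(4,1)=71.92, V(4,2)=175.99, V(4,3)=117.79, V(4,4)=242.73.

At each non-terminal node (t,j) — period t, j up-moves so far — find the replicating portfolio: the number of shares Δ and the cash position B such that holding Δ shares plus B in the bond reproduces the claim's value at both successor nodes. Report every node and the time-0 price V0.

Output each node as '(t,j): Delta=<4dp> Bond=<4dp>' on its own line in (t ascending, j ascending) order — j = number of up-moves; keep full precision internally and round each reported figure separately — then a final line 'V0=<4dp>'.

No-arbitrage ⇒ martingale measure with p* = (R−d)/(u−d) = 0.3429.
Payoff layer (t=4): V(4,0)=125.0800, V(4,1)=71.9200, V(4,2)=175.9900, V(4,3)=117.7900, V(4,4)=242.7300
(3,0): S=129.6142. Δ = (V_up−V_dn)/(S_up−S_dn) = (71.9200−125.0800)/(163.3139−117.9489) = -1.1718. V = [p*·71.9200 + (1−p*)·125.0800]/1.03 = 103.7415. B = V − Δ·S = 255.6272.
(3,1): S=179.4658. Δ = (V_up−V_dn)/(S_up−S_dn) = (175.9900−71.9200)/(226.1269−163.3139) = 1.6568. V = [p*·175.9900 + (1−p*)·71.9200]/1.03 = 104.4671. B = V − Δ·S = -192.8757.
(3,2): S=248.4912. Δ = (V_up−V_dn)/(S_up−S_dn) = (117.7900−175.9900)/(313.0989−226.1269) = -0.6692. V = [p*·117.7900 + (1−p*)·175.9900]/1.03 = 151.4910. B = V − Δ·S = 317.7767.
(3,3): S=344.0647. Δ = (V_up−V_dn)/(S_up−S_dn) = (242.7300−117.7900)/(433.5215−313.0989) = 1.0375. V = [p*·242.7300 + (1−p*)·117.7900]/1.03 = 155.9481. B = V − Δ·S = -201.0233.
(2,0): S=142.4332. Δ = (V_up−V_dn)/(S_up−S_dn) = (104.4671−103.7415)/(179.4658−129.6142) = 0.0146. V = [p*·104.4671 + (1−p*)·103.7415]/1.03 = 100.9614. B = V − Δ·S = 98.8881.
(2,1): S=197.2152. Δ = (V_up−V_dn)/(S_up−S_dn) = (151.4910−104.4671)/(248.4912−179.4658) = 0.6813. V = [p*·151.4910 + (1−p*)·104.4671]/1.03 = 117.0773. B = V − Δ·S = -17.2766.
(2,2): S=273.0672. Δ = (V_up−V_dn)/(S_up−S_dn) = (155.9481−151.4910)/(344.0647−248.4912) = 0.0466. V = [p*·155.9481 + (1−p*)·151.4910]/1.03 = 148.5623. B = V − Δ·S = 135.8276.
(1,0): S=156.5200. Δ = (V_up−V_dn)/(S_up−S_dn) = (117.0773−100.9614)/(197.2152−142.4332) = 0.2942. V = [p*·117.0773 + (1−p*)·100.9614]/1.03 = 103.3853. B = V − Δ·S = 57.3400.
(1,1): S=216.7200. Δ = (V_up−V_dn)/(S_up−S_dn) = (148.5623−117.0773)/(273.0672−197.2152) = 0.4151. V = [p*·148.5623 + (1−p*)·117.0773]/1.03 = 124.1477. B = V − Δ·S = 34.1905.
(0,0): S=172.0000. Δ = (V_up−V_dn)/(S_up−S_dn) = (124.1477−103.3853)/(216.7200−156.5200) = 0.3449. V = [p*·124.1477 + (1−p*)·103.3853]/1.03 = 107.2853. B = V − Δ·S = 47.9641.
The time-0 hedge costs 107.2853, which is the no-arbitrage price.

(0,0): Delta=0.3449 Bond=47.9641
(1,0): Delta=0.2942 Bond=57.3400
(1,1): Delta=0.4151 Bond=34.1905
(2,0): Delta=0.0146 Bond=98.8881
(2,1): Delta=0.6813 Bond=-17.2766
(2,2): Delta=0.0466 Bond=135.8276
(3,0): Delta=-1.1718 Bond=255.6272
(3,1): Delta=1.6568 Bond=-192.8757
(3,2): Delta=-0.6692 Bond=317.7767
(3,3): Delta=1.0375 Bond=-201.0233
V0=107.2853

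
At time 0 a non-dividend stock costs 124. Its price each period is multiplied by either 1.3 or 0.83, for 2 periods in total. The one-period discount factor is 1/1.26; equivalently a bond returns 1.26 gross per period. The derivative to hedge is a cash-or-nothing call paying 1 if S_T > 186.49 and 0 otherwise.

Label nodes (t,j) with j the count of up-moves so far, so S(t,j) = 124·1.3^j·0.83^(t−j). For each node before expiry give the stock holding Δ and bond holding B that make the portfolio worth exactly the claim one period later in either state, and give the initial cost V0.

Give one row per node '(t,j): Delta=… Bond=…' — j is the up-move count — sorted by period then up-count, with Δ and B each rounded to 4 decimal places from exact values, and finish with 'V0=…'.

The replicating-portfolio and risk-neutral prices coincide; use p* = (1.26−0.83)/(1.3−0.83) = 0.9149 for the latter.
At expiry t=2: V(2,0)=0.0000, V(2,1)=0.0000, V(2,2)=1.0000
Node (1,0) S=102.9200: V=(p*·0.0000+(1−p*)·0.0000)/1.26=0.0000; Δ=(0.0000−0.0000)/(133.7960−85.4236)=0.0000; B=V−Δ·S=0.0000
Node (1,1) S=161.2000: V=(p*·1.0000+(1−p*)·0.0000)/1.26=0.7261; Δ=(1.0000−0.0000)/(209.5600−133.7960)=0.0132; B=V−Δ·S=-1.4016
Node (0,0) S=124.0000: V=(p*·0.7261+(1−p*)·0.0000)/1.26=0.5272; Δ=(0.7261−0.0000)/(161.2000−102.9200)=0.0125; B=V−Δ·S=-1.0177
Root portfolio cost Δ·124+B reproduces V0=0.5272.

(0,0): Delta=0.0125 Bond=-1.0177
(1,0): Delta=0.0000 Bond=0.0000
(1,1): Delta=0.0132 Bond=-1.4016
V0=0.5272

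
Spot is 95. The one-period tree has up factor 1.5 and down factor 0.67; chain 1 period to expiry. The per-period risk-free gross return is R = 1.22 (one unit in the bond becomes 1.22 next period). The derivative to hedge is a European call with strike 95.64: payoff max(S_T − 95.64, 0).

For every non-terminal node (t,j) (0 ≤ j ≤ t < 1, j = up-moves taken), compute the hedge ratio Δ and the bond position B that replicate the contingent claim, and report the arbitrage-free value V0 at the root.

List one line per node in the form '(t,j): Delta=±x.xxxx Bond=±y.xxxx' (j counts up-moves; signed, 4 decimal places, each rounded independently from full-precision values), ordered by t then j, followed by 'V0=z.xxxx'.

(0,0): Delta=0.5943 Bond=-31.0055
V0=25.4523

The replicating-portfolio and risk-neutral prices coincide; use p* = (1.22−0.67)/(1.5−0.67) = 0.6627 for the latter.
At expiry t=1: V(1,0)=0.0000, V(1,1)=46.8600
  t=0,j=0: stock 95.0000 → up 142.5000 (V=46.8600), down 63.6500 (V=0.0000). Price 25.4523; hedge Δ=0.5943, bond B=-31.0055.
The time-0 hedge costs 25.4523, which is the no-arbitrage price.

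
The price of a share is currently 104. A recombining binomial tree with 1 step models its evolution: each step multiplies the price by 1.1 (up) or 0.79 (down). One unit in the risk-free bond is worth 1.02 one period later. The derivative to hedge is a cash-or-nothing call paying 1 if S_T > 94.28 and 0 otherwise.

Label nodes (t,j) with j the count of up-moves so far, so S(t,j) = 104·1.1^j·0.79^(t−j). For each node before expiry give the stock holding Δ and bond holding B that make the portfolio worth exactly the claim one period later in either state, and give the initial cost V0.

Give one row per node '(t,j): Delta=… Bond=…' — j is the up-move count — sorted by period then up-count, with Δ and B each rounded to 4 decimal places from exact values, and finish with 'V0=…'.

Risk-neutral probability p* = (R−d)/(u−d) = (1.02−0.79)/(1.1−0.79) = 0.7419.
Terminal values V(1,·): V(1,0)=0.0000, V(1,1)=1.0000
(0,0): S=104.0000. Δ = (V_up−V_dn)/(S_up−S_dn) = (1.0000−0.0000)/(114.4000−82.1600) = 0.0310. V = [p*·1.0000 + (1−p*)·0.0000]/1.02 = 0.7274. B = V − Δ·S = -2.4984.
Each (Δ,B) replicates both successor values, so the strategy is self-financing and V0 is arbitrage-free.

(0,0): Delta=0.0310 Bond=-2.4984
V0=0.7274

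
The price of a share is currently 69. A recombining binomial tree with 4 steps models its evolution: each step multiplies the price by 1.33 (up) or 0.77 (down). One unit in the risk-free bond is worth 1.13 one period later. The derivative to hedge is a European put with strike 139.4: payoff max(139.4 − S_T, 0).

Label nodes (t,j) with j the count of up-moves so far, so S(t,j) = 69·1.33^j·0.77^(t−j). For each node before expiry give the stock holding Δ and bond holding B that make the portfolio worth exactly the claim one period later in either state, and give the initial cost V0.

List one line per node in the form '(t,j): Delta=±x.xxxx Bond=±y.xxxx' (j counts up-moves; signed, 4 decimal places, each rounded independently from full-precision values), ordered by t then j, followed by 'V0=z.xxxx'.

No-arbitrage ⇒ martingale measure with p* = (R−d)/(u−d) = 0.6429.
At expiry t=4: V(4,0)=115.1444, V(4,1)=97.5040, V(4,2)=67.0341, V(4,3)=14.4044, V(4,4)=0.0000
  t=3,j=0: stock 31.5008 → up 41.8960 (V=97.5040), down 24.2556 (V=115.1444). Price 91.8621; hedge Δ=-1.0000, bond B=123.3628.
  t=3,j=1: stock 54.4104 → up 72.3659 (V=67.0341), down 41.8960 (V=97.5040). Price 68.9524; hedge Δ=-1.0000, bond B=123.3628.
  t=3,j=2: stock 93.9817 → up 124.9956 (V=14.4044), down 72.3659 (V=67.0341). Price 29.3812; hedge Δ=-1.0000, bond B=123.3628.
  t=3,j=3: stock 162.3320 → up 215.9015 (V=0.0000), down 124.9956 (V=14.4044). Price 4.5526; hedge Δ=-0.1585, bond B=30.2747.
  t=2,j=0: stock 40.9101 → up 54.4104 (V=68.9524), down 31.5008 (V=91.8621). Price 68.2605; hedge Δ=-1.0000, bond B=109.1706.
  t=2,j=1: stock 70.6629 → up 93.9817 (V=29.3812), down 54.4104 (V=68.9524). Price 38.5077; hedge Δ=-1.0000, bond B=109.1706.
  t=2,j=2: stock 122.0541 → up 162.3320 (V=4.5526), down 93.9817 (V=29.3812). Price 11.8761; hedge Δ=-0.3633, bond B=56.2128.
  t=1,j=0: stock 53.1300 → up 70.6629 (V=38.5077), down 40.9101 (V=68.2605). Price 43.4812; hedge Δ=-1.0000, bond B=96.6112.
  t=1,j=1: stock 91.7700 → up 122.0541 (V=11.8761), down 70.6629 (V=38.5077). Price 18.9269; hedge Δ=-0.5182, bond B=66.4835.
  t=0,j=0: stock 69.0000 → up 91.7700 (V=18.9269), down 53.1300 (V=43.4812). Price 24.5100; hedge Δ=-0.6355, bond B=68.3570.
Each (Δ,B) replicates both successor values, so the strategy is self-financing and V0 is arbitrage-free.

(0,0): Delta=-0.6355 Bond=68.3570
(1,0): Delta=-1.0000 Bond=96.6112
(1,1): Delta=-0.5182 Bond=66.4835
(2,0): Delta=-1.0000 Bond=109.1706
(2,1): Delta=-1.0000 Bond=109.1706
(2,2): Delta=-0.3633 Bond=56.2128
(3,0): Delta=-1.0000 Bond=123.3628
(3,1): Delta=-1.0000 Bond=123.3628
(3,2): Delta=-1.0000 Bond=123.3628
(3,3): Delta=-0.1585 Bond=30.2747
V0=24.5100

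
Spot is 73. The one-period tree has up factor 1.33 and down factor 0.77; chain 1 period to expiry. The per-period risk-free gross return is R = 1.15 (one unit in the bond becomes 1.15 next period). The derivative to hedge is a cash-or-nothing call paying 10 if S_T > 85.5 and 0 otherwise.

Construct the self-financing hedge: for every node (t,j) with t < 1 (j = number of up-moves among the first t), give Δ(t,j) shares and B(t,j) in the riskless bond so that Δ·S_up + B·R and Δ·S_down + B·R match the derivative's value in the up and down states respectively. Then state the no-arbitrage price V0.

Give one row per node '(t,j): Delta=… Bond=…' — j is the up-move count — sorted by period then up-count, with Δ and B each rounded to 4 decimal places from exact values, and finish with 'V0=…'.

The replicating-portfolio and risk-neutral prices coincide; use p* = (1.15−0.77)/(1.33−0.77) = 0.6786 for the latter.
Payoff layer (t=1): V(1,0)=0.0000, V(1,1)=10.0000
Node (0,0) S=73.0000: V=(p*·10.0000+(1−p*)·0.0000)/1.15=5.9006; Δ=(10.0000−0.0000)/(97.0900−56.2100)=0.2446; B=V−Δ·S=-11.9565
The time-0 hedge costs 5.9006, which is the no-arbitrage price.

(0,0): Delta=0.2446 Bond=-11.9565
V0=5.9006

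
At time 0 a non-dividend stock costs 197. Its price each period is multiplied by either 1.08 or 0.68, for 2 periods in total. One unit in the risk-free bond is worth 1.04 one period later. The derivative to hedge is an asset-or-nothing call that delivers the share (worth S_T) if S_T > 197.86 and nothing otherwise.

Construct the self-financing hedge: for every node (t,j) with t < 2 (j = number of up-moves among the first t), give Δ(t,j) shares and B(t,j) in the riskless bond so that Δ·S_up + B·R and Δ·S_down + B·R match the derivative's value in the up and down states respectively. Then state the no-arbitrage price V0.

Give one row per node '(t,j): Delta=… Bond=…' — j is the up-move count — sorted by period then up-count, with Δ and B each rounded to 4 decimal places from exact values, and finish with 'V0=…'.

(0,0): Delta=2.5235 Bond=-325.0413
(1,0): Delta=0.0000 Bond=0.0000
(1,1): Delta=2.7000 Bond=-375.6032
V0=172.0807

Since d<R<u, set p* = (R−d)/(u−d) = 0.9000; price each node as the discounted p*-expectation of its children.
Payoff layer (t=2): V(2,0)=0.0000, V(2,1)=0.0000, V(2,2)=229.7808
  t=1,j=0: stock 133.9600 → up 144.6768 (V=0.0000), down 91.0928 (V=0.0000). Price 0.0000; hedge Δ=0.0000, bond B=0.0000.
  t=1,j=1: stock 212.7600 → up 229.7808 (V=229.7808), down 144.6768 (V=0.0000). Price 198.8488; hedge Δ=2.7000, bond B=-375.6032.
  t=0,j=0: stock 197.0000 → up 212.7600 (V=198.8488), down 133.9600 (V=0.0000). Price 172.0807; hedge Δ=2.5235, bond B=-325.0413.
The time-0 hedge costs 172.0807, which is the no-arbitrage price.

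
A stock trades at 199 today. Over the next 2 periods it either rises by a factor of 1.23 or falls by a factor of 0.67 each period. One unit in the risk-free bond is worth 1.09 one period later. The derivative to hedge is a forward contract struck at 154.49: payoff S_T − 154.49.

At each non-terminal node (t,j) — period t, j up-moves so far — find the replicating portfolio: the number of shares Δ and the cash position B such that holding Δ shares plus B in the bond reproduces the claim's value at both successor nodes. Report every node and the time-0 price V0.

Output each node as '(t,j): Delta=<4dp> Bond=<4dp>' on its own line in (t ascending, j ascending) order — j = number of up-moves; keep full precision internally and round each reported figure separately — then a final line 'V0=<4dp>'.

(0,0): Delta=1.0000 Bond=-130.0311
(1,0): Delta=1.0000 Bond=-141.7339
(1,1): Delta=1.0000 Bond=-141.7339
V0=68.9689

The replicating-portfolio and risk-neutral prices coincide; use p* = (1.09−0.67)/(1.23−0.67) = 0.7500 for the latter.
Payoff layer (t=2): V(2,0)=-65.1589, V(2,1)=9.5059, V(2,2)=146.5771
Node (1,0) S=133.3300: V=(p*·9.5059+(1−p*)·-65.1589)/1.09=-8.4039; Δ=(9.5059−-65.1589)/(163.9959−89.3311)=1.0000; B=V−Δ·S=-141.7339
Node (1,1) S=244.7700: V=(p*·146.5771+(1−p*)·9.5059)/1.09=103.0361; Δ=(146.5771−9.5059)/(301.0671−163.9959)=1.0000; B=V−Δ·S=-141.7339
Node (0,0) S=199.0000: V=(p*·103.0361+(1−p*)·-8.4039)/1.09=68.9689; Δ=(103.0361−-8.4039)/(244.7700−133.3300)=1.0000; B=V−Δ·S=-130.0311
Root portfolio cost Δ·199+B reproduces V0=68.9689.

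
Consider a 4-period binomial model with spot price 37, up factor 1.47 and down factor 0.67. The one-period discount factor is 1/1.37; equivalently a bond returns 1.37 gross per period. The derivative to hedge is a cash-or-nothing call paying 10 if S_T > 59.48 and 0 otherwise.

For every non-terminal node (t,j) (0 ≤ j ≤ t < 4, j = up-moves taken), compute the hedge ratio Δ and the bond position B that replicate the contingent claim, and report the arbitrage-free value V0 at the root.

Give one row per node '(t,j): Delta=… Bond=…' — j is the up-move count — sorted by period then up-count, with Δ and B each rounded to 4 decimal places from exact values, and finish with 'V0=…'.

Under the risk-neutral measure, an up-move has probability p* = (R−d)/(u−d) = 0.8750 and values discount at R = 1.37.
Terminal payoffs: V(4,0)=0.0000, V(4,1)=0.0000, V(4,2)=0.0000, V(4,3)=10.0000, V(4,4)=10.0000
(3,0): S=11.1282. Δ = (V_up−V_dn)/(S_up−S_dn) = (0.0000−0.0000)/(16.3585−7.4559) = 0.0000. V = [p*·0.0000 + (1−p*)·0.0000]/1.37 = 0.0000. B = V − Δ·S = 0.0000.
(3,1): S=24.4157. Δ = (V_up−V_dn)/(S_up−S_dn) = (0.0000−0.0000)/(35.8910−16.3585) = 0.0000. V = [p*·0.0000 + (1−p*)·0.0000]/1.37 = 0.0000. B = V − Δ·S = 0.0000.
(3,2): S=53.5687. Δ = (V_up−V_dn)/(S_up−S_dn) = (10.0000−0.0000)/(78.7460−35.8910) = 0.2333. V = [p*·10.0000 + (1−p*)·0.0000]/1.37 = 6.3869. B = V − Δ·S = -6.1131.
(3,3): S=117.5314. Δ = (V_up−V_dn)/(S_up−S_dn) = (10.0000−10.0000)/(172.7711−78.7460) = 0.0000. V = [p*·10.0000 + (1−p*)·10.0000]/1.37 = 7.2993. B = V − Δ·S = 7.2993.
(2,0): S=16.6093. Δ = (V_up−V_dn)/(S_up−S_dn) = (0.0000−0.0000)/(24.4157−11.1282) = 0.0000. V = [p*·0.0000 + (1−p*)·0.0000]/1.37 = 0.0000. B = V − Δ·S = 0.0000.
(2,1): S=36.4413. Δ = (V_up−V_dn)/(S_up−S_dn) = (6.3869−0.0000)/(53.5687−24.4157) = 0.2191. V = [p*·6.3869 + (1−p*)·0.0000]/1.37 = 4.0792. B = V − Δ·S = -3.9044.
(2,2): S=79.9533. Δ = (V_up−V_dn)/(S_up−S_dn) = (7.2993−6.3869)/(117.5314−53.5687) = 0.0143. V = [p*·7.2993 + (1−p*)·6.3869]/1.37 = 5.2447. B = V − Δ·S = 4.1042.
(1,0): S=24.7900. Δ = (V_up−V_dn)/(S_up−S_dn) = (4.0792−0.0000)/(36.4413−16.6093) = 0.2057. V = [p*·4.0792 + (1−p*)·0.0000]/1.37 = 2.6053. B = V − Δ·S = -2.4937.
(1,1): S=54.3900. Δ = (V_up−V_dn)/(S_up−S_dn) = (5.2447−4.0792)/(79.9533−36.4413) = 0.0268. V = [p*·5.2447 + (1−p*)·4.0792]/1.37 = 3.7219. B = V − Δ·S = 2.2650.
(0,0): S=37.0000. Δ = (V_up−V_dn)/(S_up−S_dn) = (3.7219−2.6053)/(54.3900−24.7900) = 0.0377. V = [p*·3.7219 + (1−p*)·2.6053]/1.37 = 2.6148. B = V − Δ·S = 1.2191.
Self-financing check: at every node Δ·S+B equals the discounted successor values.

(0,0): Delta=0.0377 Bond=1.2191
(1,0): Delta=0.2057 Bond=-2.4937
(1,1): Delta=0.0268 Bond=2.2650
(2,0): Delta=0.0000 Bond=0.0000
(2,1): Delta=0.2191 Bond=-3.9044
(2,2): Delta=0.0143 Bond=4.1042
(3,0): Delta=0.0000 Bond=0.0000
(3,1): Delta=0.0000 Bond=0.0000
(3,2): Delta=0.2333 Bond=-6.1131
(3,3): Delta=0.0000 Bond=7.2993
V0=2.6148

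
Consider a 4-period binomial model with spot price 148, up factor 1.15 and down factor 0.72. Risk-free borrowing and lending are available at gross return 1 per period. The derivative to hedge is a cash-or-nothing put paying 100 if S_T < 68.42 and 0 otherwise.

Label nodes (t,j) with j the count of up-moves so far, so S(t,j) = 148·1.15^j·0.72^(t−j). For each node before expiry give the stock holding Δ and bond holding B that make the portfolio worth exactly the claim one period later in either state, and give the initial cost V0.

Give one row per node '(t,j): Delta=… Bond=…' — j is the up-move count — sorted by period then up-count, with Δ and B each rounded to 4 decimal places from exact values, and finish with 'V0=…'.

(0,0): Delta=-0.3735 Bond=67.8198
(1,0): Delta=-0.9915 Bond=133.6675
(1,1): Delta=-0.1663 Bond=32.5443
(2,0): Delta=-1.9738 Bond=209.0319
(2,1): Delta=-0.6620 Bond=93.2937
(2,2): Delta=0.0000 Bond=0.0000
(3,0): Delta=0.0000 Bond=100.0000
(3,1): Delta=-2.6358 Bond=267.4419
(3,2): Delta=0.0000 Bond=0.0000
(3,3): Delta=0.0000 Bond=0.0000
V0=12.5373

Since d<R<u, set p* = (R−d)/(u−d) = 0.6512; price each node as the discounted p*-expectation of its children.
At expiry t=4: V(4,0)=100.0000, V(4,1)=100.0000, V(4,2)=0.0000, V(4,3)=0.0000, V(4,4)=0.0000
Node (3,0) S=55.2407: V=(p*·100.0000+(1−p*)·100.0000)/1=100.0000; Δ=(100.0000−100.0000)/(63.5268−39.7733)=0.0000; B=V−Δ·S=100.0000
Node (3,1) S=88.2317: V=(p*·0.0000+(1−p*)·100.0000)/1=34.8837; Δ=(0.0000−100.0000)/(101.4664−63.5268)=-2.6358; B=V−Δ·S=267.4419
Node (3,2) S=140.9256: V=(p*·0.0000+(1−p*)·0.0000)/1=0.0000; Δ=(0.0000−0.0000)/(162.0644−101.4664)=0.0000; B=V−Δ·S=0.0000
Node (3,3) S=225.0895: V=(p*·0.0000+(1−p*)·0.0000)/1=0.0000; Δ=(0.0000−0.0000)/(258.8529−162.0644)=0.0000; B=V−Δ·S=0.0000
Node (2,0) S=76.7232: V=(p*·34.8837+(1−p*)·100.0000)/1=57.5987; Δ=(34.8837−100.0000)/(88.2317−55.2407)=-1.9738; B=V−Δ·S=209.0319
Node (2,1) S=122.5440: V=(p*·0.0000+(1−p*)·34.8837)/1=12.1687; Δ=(0.0000−34.8837)/(140.9256−88.2317)=-0.6620; B=V−Δ·S=93.2937
Node (2,2) S=195.7300: V=(p*·0.0000+(1−p*)·0.0000)/1=0.0000; Δ=(0.0000−0.0000)/(225.0895−140.9256)=0.0000; B=V−Δ·S=0.0000
Node (1,0) S=106.5600: V=(p*·12.1687+(1−p*)·57.5987)/1=28.0164; Δ=(12.1687−57.5987)/(122.5440−76.7232)=-0.9915; B=V−Δ·S=133.6675
Node (1,1) S=170.2000: V=(p*·0.0000+(1−p*)·12.1687)/1=4.2449; Δ=(0.0000−12.1687)/(195.7300−122.5440)=-0.1663; B=V−Δ·S=32.5443
Node (0,0) S=148.0000: V=(p*·4.2449+(1−p*)·28.0164)/1=12.5373; Δ=(4.2449−28.0164)/(170.2000−106.5600)=-0.3735; B=V−Δ·S=67.8198
Each (Δ,B) replicates both successor values, so the strategy is self-financing and V0 is arbitrage-free.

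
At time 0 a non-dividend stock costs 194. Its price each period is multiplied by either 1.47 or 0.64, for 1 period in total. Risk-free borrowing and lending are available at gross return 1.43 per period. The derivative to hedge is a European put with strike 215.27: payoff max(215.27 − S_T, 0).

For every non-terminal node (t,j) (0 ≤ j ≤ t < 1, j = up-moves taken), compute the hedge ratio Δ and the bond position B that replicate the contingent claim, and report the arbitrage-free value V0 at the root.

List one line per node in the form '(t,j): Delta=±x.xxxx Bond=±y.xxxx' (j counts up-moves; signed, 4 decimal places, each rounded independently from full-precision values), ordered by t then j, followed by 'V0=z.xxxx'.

(0,0): Delta=-0.5658 Bond=112.8416
V0=3.0705

Since d<R<u, set p* = (R−d)/(u−d) = 0.9518; price each node as the discounted p*-expectation of its children.
Payoff layer (t=1): V(1,0)=91.1100, V(1,1)=0.0000
(0,0): S=194.0000. Δ = (V_up−V_dn)/(S_up−S_dn) = (0.0000−91.1100)/(285.1800−124.1600) = -0.5658. V = [p*·0.0000 + (1−p*)·91.1100]/1.43 = 3.0705. B = V − Δ·S = 112.8416.
The time-0 hedge costs 3.0705, which is the no-arbitrage price.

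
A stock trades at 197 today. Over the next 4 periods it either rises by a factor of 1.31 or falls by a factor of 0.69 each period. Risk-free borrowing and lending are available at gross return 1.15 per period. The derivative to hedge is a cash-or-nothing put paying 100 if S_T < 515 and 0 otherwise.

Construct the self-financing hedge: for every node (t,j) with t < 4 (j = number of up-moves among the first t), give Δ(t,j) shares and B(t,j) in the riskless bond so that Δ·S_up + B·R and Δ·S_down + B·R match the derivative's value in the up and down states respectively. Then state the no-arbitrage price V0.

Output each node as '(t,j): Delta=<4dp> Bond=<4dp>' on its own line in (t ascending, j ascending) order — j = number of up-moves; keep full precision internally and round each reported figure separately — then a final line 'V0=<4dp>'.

(0,0): Delta=-0.2199 Bond=83.1628
(1,0): Delta=0.0000 Bond=65.7516
(1,1): Delta=-0.2601 Bond=106.0322
(2,0): Delta=0.0000 Bond=75.6144
(2,1): Delta=0.0000 Bond=75.6144
(2,2): Delta=-0.3078 Bond=138.0493
(3,0): Delta=0.0000 Bond=86.9565
(3,1): Delta=0.0000 Bond=86.9565
(3,2): Delta=0.0000 Bond=86.9565
(3,3): Delta=-0.3642 Bond=183.7307
V0=39.8503

Risk-neutral probability p* = (R−d)/(u−d) = (1.15−0.69)/(1.31−0.69) = 0.7419.
Terminal payoffs: V(4,0)=100.0000, V(4,1)=100.0000, V(4,2)=100.0000, V(4,3)=100.0000, V(4,4)=0.0000
Node (3,0) S=64.7163: V=(p*·100.0000+(1−p*)·100.0000)/1.15=86.9565; Δ=(100.0000−100.0000)/(84.7783−44.6542)=0.0000; B=V−Δ·S=86.9565
Node (3,1) S=122.8671: V=(p*·100.0000+(1−p*)·100.0000)/1.15=86.9565; Δ=(100.0000−100.0000)/(160.9559−84.7783)=0.0000; B=V−Δ·S=86.9565
Node (3,2) S=233.2695: V=(p*·100.0000+(1−p*)·100.0000)/1.15=86.9565; Δ=(100.0000−100.0000)/(305.5830−160.9559)=0.0000; B=V−Δ·S=86.9565
Node (3,3) S=442.8739: V=(p*·0.0000+(1−p*)·100.0000)/1.15=22.4404; Δ=(0.0000−100.0000)/(580.1648−305.5830)=-0.3642; B=V−Δ·S=183.7307
Node (2,0) S=93.7917: V=(p*·86.9565+(1−p*)·86.9565)/1.15=75.6144; Δ=(86.9565−86.9565)/(122.8671−64.7163)=0.0000; B=V−Δ·S=75.6144
Node (2,1) S=178.0683: V=(p*·86.9565+(1−p*)·86.9565)/1.15=75.6144; Δ=(86.9565−86.9565)/(233.2695−122.8671)=0.0000; B=V−Δ·S=75.6144
Node (2,2) S=338.0717: V=(p*·22.4404+(1−p*)·86.9565)/1.15=33.9911; Δ=(22.4404−86.9565)/(442.8739−233.2695)=-0.3078; B=V−Δ·S=138.0493
Node (1,0) S=135.9300: V=(p*·75.6144+(1−p*)·75.6144)/1.15=65.7516; Δ=(75.6144−75.6144)/(178.0683−93.7917)=0.0000; B=V−Δ·S=65.7516
Node (1,1) S=258.0700: V=(p*·33.9911+(1−p*)·75.6144)/1.15=38.8979; Δ=(33.9911−75.6144)/(338.0717−178.0683)=-0.2601; B=V−Δ·S=106.0322
Node (0,0) S=197.0000: V=(p*·38.8979+(1−p*)·65.7516)/1.15=39.8503; Δ=(38.8979−65.7516)/(258.0700−135.9300)=-0.2199; B=V−Δ·S=83.1628
Each (Δ,B) replicates both successor values, so the strategy is self-financing and V0 is arbitrage-free.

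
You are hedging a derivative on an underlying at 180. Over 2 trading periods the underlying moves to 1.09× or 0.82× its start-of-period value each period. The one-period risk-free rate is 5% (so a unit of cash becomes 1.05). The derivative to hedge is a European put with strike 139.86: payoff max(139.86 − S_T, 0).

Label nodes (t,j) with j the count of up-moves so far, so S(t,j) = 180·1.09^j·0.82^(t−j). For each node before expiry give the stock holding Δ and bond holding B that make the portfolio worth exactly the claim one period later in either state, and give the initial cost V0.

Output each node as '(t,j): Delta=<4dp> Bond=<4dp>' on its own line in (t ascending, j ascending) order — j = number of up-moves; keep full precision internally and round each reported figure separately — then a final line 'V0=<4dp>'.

(0,0): Delta=-0.0547 Bond=10.2137
(1,0): Delta=-0.4724 Bond=72.3898
(1,1): Delta=0.0000 Bond=0.0000
V0=0.3748

Risk-neutral probability p* = (R−d)/(u−d) = (1.05−0.82)/(1.09−0.82) = 0.8519.
At expiry t=2: V(2,0)=18.8280, V(2,1)=0.0000, V(2,2)=0.0000
  t=1,j=0: stock 147.6000 → up 160.8840 (V=0.0000), down 121.0320 (V=18.8280). Price 2.6565; hedge Δ=-0.4724, bond B=72.3898.
  t=1,j=1: stock 196.2000 → up 213.8580 (V=0.0000), down 160.8840 (V=0.0000). Price 0.0000; hedge Δ=0.0000, bond B=0.0000.
  t=0,j=0: stock 180.0000 → up 196.2000 (V=0.0000), down 147.6000 (V=2.6565). Price 0.3748; hedge Δ=-0.0547, bond B=10.2137.
Self-financing check: at every node Δ·S+B equals the discounted successor values.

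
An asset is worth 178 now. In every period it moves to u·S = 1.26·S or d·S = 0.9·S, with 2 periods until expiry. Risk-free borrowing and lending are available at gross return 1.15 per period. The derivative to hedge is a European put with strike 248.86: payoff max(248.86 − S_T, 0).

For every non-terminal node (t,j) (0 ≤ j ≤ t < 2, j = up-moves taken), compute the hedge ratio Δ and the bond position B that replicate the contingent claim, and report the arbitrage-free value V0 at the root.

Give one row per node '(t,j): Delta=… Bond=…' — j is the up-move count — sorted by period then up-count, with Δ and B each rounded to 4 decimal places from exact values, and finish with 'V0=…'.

Under the risk-neutral measure, an up-move has probability p* = (R−d)/(u−d) = 0.6944 and values discount at R = 1.15.
Payoff layer (t=2): V(2,0)=104.6800, V(2,1)=47.0080, V(2,2)=0.0000
Node (1,0) S=160.2000: V=(p*·47.0080+(1−p*)·104.6800)/1.15=56.2000; Δ=(47.0080−104.6800)/(201.8520−144.1800)=-1.0000; B=V−Δ·S=216.4000
Node (1,1) S=224.2800: V=(p*·0.0000+(1−p*)·47.0080)/1.15=12.4900; Δ=(0.0000−47.0080)/(282.5928−201.8520)=-0.5822; B=V−Δ·S=143.0678
Node (0,0) S=178.0000: V=(p*·12.4900+(1−p*)·56.2000)/1.15=22.4747; Δ=(12.4900−56.2000)/(224.2800−160.2000)=-0.6821; B=V−Δ·S=143.8912
The time-0 hedge costs 22.4747, which is the no-arbitrage price.

(0,0): Delta=-0.6821 Bond=143.8912
(1,0): Delta=-1.0000 Bond=216.4000
(1,1): Delta=-0.5822 Bond=143.0678
V0=22.4747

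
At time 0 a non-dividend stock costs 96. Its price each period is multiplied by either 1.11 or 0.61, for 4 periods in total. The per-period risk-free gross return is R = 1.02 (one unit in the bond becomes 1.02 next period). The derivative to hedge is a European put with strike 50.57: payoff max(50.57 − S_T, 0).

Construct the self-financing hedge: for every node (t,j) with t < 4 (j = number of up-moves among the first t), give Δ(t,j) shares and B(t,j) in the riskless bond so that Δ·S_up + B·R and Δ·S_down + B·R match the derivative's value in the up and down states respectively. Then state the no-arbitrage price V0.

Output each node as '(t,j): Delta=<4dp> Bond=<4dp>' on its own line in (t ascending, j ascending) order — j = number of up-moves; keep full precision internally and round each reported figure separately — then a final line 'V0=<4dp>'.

Since d<R<u, set p* = (R−d)/(u−d) = 0.8200; price each node as the discounted p*-expectation of its children.
Terminal payoffs: V(4,0)=37.2780, V(4,1)=26.3829, V(4,2)=6.5574, V(4,3)=0.0000, V(4,4)=0.0000
(3,0): S=21.7902. Δ = (V_up−V_dn)/(S_up−S_dn) = (26.3829−37.2780)/(24.1871−13.2920) = -1.0000. V = [p*·26.3829 + (1−p*)·37.2780]/1.02 = 27.7883. B = V − Δ·S = 49.5784.
(3,1): S=39.6510. Δ = (V_up−V_dn)/(S_up−S_dn) = (6.5574−26.3829)/(44.0126−24.1871) = -1.0000. V = [p*·6.5574 + (1−p*)·26.3829]/1.02 = 9.9275. B = V − Δ·S = 49.5784.
(3,2): S=72.1518. Δ = (V_up−V_dn)/(S_up−S_dn) = (0.0000−6.5574)/(80.0885−44.0126) = -0.1818. V = [p*·0.0000 + (1−p*)·6.5574]/1.02 = 1.1572. B = V − Δ·S = 14.2720.
(3,3): S=131.2926. Δ = (V_up−V_dn)/(S_up−S_dn) = (0.0000−0.0000)/(145.7348−80.0885) = 0.0000. V = [p*·0.0000 + (1−p*)·0.0000]/1.02 = 0.0000. B = V − Δ·S = 0.0000.
(2,0): S=35.7216. Δ = (V_up−V_dn)/(S_up−S_dn) = (9.9275−27.7883)/(39.6510−21.7902) = -1.0000. V = [p*·9.9275 + (1−p*)·27.7883]/1.02 = 12.8847. B = V − Δ·S = 48.6063.
(2,1): S=65.0016. Δ = (V_up−V_dn)/(S_up−S_dn) = (1.1572−9.9275)/(72.1518−39.6510) = -0.2698. V = [p*·1.1572 + (1−p*)·9.9275]/1.02 = 2.6822. B = V − Δ·S = 20.2227.
(2,2): S=118.2816. Δ = (V_up−V_dn)/(S_up−S_dn) = (0.0000−1.1572)/(131.2926−72.1518) = -0.0196. V = [p*·0.0000 + (1−p*)·1.1572]/1.02 = 0.2042. B = V − Δ·S = 2.5186.
(1,0): S=58.5600. Δ = (V_up−V_dn)/(S_up−S_dn) = (2.6822−12.8847)/(65.0016−35.7216) = -0.3484. V = [p*·2.6822 + (1−p*)·12.8847]/1.02 = 4.4300. B = V − Δ·S = 24.8351.
(1,1): S=106.5600. Δ = (V_up−V_dn)/(S_up−S_dn) = (0.2042−2.6822)/(118.2816−65.0016) = -0.0465. V = [p*·0.2042 + (1−p*)·2.6822]/1.02 = 0.6375. B = V − Δ·S = 5.5935.
(0,0): S=96.0000. Δ = (V_up−V_dn)/(S_up−S_dn) = (0.6375−4.4300)/(106.5600−58.5600) = -0.0790. V = [p*·0.6375 + (1−p*)·4.4300]/1.02 = 1.2943. B = V − Δ·S = 8.8794.
Root portfolio cost Δ·96+B reproduces V0=1.2943.

(0,0): Delta=-0.0790 Bond=8.8794
(1,0): Delta=-0.3484 Bond=24.8351
(1,1): Delta=-0.0465 Bond=5.5935
(2,0): Delta=-1.0000 Bond=48.6063
(2,1): Delta=-0.2698 Bond=20.2227
(2,2): Delta=-0.0196 Bond=2.5186
(3,0): Delta=-1.0000 Bond=49.5784
(3,1): Delta=-1.0000 Bond=49.5784
(3,2): Delta=-0.1818 Bond=14.2720
(3,3): Delta=0.0000 Bond=0.0000
V0=1.2943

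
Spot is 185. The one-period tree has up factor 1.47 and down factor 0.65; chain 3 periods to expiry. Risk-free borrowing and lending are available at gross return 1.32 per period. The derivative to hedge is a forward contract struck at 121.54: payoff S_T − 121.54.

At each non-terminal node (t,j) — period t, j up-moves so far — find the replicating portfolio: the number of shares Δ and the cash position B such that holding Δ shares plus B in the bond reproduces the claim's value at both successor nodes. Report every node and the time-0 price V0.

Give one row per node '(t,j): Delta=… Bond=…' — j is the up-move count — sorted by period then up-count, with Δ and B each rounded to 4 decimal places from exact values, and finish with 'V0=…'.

No-arbitrage ⇒ martingale measure with p* = (R−d)/(u−d) = 0.8171.
Terminal payoffs: V(3,0)=-70.7344, V(3,1)=-6.6411, V(3,2)=138.3082, V(3,3)=466.1168
  t=2,j=0: stock 78.1625 → up 114.8989 (V=-6.6411), down 50.8056 (V=-70.7344). Price -13.9133; hedge Δ=1.0000, bond B=-92.0758.
  t=2,j=1: stock 176.7675 → up 259.8482 (V=138.3082), down 114.8989 (V=-6.6411). Price 84.6917; hedge Δ=1.0000, bond B=-92.0758.
  t=2,j=2: stock 399.7665 → up 587.6568 (V=466.1168), down 259.8482 (V=138.3082). Price 307.6907; hedge Δ=1.0000, bond B=-92.0758.
  t=1,j=0: stock 120.2500 → up 176.7675 (V=84.6917), down 78.1625 (V=-13.9133). Price 50.4956; hedge Δ=1.0000, bond B=-69.7544.
  t=1,j=1: stock 271.9500 → up 399.7665 (V=307.6907), down 176.7675 (V=84.6917). Price 202.1956; hedge Δ=1.0000, bond B=-69.7544.
  t=0,j=0: stock 185.0000 → up 271.9500 (V=202.1956), down 120.2500 (V=50.4956). Price 132.1558; hedge Δ=1.0000, bond B=-52.8442.
Root portfolio cost Δ·185+B reproduces V0=132.1558.

(0,0): Delta=1.0000 Bond=-52.8442
(1,0): Delta=1.0000 Bond=-69.7544
(1,1): Delta=1.0000 Bond=-69.7544
(2,0): Delta=1.0000 Bond=-92.0758
(2,1): Delta=1.0000 Bond=-92.0758
(2,2): Delta=1.0000 Bond=-92.0758
V0=132.1558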